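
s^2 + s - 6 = (s - 2)*(s + 3)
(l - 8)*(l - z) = l^2 - l*z - 8*l + 8*z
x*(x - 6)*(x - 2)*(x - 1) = x^4 - 9*x^3 + 20*x^2 - 12*x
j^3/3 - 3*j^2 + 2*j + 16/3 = (j/3 + 1/3)*(j - 8)*(j - 2)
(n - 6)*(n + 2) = n^2 - 4*n - 12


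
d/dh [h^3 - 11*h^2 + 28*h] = 3*h^2 - 22*h + 28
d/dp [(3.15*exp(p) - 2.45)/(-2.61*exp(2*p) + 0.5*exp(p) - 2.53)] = (8.2215*exp(2*p) - 12.789*exp(p) - 6.7445)*exp(p)/(6.8121*exp(4*p) - 2.61*exp(3*p) + 13.4566*exp(2*p) - 2.53*exp(p) + 6.4009)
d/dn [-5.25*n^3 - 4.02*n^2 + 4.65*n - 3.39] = -15.75*n^2 - 8.04*n + 4.65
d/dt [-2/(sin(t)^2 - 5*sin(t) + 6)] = 2*(2*sin(t) - 5)*cos(t)/(sin(t)^2 - 5*sin(t) + 6)^2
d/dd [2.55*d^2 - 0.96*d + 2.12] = 5.1*d - 0.96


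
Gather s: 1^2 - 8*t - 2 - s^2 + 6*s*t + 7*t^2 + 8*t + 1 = -s^2 + 6*s*t + 7*t^2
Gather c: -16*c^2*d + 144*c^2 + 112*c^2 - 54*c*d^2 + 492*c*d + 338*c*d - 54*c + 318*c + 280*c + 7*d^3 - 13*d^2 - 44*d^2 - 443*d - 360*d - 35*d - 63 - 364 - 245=c^2*(256 - 16*d) + c*(-54*d^2 + 830*d + 544) + 7*d^3 - 57*d^2 - 838*d - 672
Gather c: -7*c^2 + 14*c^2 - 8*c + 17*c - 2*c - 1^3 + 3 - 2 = 7*c^2 + 7*c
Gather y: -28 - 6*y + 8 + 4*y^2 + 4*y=4*y^2 - 2*y - 20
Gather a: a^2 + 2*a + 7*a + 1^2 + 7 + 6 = a^2 + 9*a + 14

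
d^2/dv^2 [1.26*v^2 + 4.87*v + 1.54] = 2.52000000000000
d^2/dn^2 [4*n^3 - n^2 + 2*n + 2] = 24*n - 2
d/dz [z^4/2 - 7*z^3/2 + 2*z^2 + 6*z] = 2*z^3 - 21*z^2/2 + 4*z + 6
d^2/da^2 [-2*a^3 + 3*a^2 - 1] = 6 - 12*a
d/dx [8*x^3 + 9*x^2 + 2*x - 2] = 24*x^2 + 18*x + 2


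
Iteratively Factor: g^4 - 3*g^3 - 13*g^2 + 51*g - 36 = (g - 3)*(g^3 - 13*g + 12) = (g - 3)*(g + 4)*(g^2 - 4*g + 3) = (g - 3)*(g - 1)*(g + 4)*(g - 3)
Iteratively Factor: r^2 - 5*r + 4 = (r - 4)*(r - 1)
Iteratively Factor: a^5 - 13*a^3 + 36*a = (a + 2)*(a^4 - 2*a^3 - 9*a^2 + 18*a) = a*(a + 2)*(a^3 - 2*a^2 - 9*a + 18) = a*(a + 2)*(a + 3)*(a^2 - 5*a + 6) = a*(a - 2)*(a + 2)*(a + 3)*(a - 3)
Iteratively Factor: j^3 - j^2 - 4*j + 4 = (j + 2)*(j^2 - 3*j + 2) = (j - 2)*(j + 2)*(j - 1)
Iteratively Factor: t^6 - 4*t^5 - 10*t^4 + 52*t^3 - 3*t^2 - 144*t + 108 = (t - 2)*(t^5 - 2*t^4 - 14*t^3 + 24*t^2 + 45*t - 54) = (t - 3)*(t - 2)*(t^4 + t^3 - 11*t^2 - 9*t + 18) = (t - 3)*(t - 2)*(t + 3)*(t^3 - 2*t^2 - 5*t + 6) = (t - 3)^2*(t - 2)*(t + 3)*(t^2 + t - 2) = (t - 3)^2*(t - 2)*(t + 2)*(t + 3)*(t - 1)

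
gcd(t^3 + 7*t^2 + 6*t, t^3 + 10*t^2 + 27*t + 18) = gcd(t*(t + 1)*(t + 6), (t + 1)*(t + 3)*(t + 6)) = t^2 + 7*t + 6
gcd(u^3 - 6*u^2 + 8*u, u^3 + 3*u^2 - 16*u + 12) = u - 2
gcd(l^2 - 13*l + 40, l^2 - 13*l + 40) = l^2 - 13*l + 40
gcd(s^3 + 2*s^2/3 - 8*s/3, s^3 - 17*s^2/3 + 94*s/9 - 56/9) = s - 4/3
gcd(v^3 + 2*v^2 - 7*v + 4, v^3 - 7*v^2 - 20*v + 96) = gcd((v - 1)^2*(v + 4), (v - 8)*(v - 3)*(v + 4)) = v + 4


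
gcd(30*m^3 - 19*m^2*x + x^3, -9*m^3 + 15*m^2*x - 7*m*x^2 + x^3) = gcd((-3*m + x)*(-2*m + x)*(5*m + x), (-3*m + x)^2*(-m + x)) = -3*m + x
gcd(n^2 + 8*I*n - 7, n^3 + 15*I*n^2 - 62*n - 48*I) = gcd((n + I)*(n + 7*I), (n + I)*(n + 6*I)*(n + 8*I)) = n + I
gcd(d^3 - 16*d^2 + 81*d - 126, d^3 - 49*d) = d - 7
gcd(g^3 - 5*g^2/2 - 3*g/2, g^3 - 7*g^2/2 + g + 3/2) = g^2 - 5*g/2 - 3/2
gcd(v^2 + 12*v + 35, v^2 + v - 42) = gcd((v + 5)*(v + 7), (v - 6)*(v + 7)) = v + 7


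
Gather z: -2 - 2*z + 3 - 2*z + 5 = 6 - 4*z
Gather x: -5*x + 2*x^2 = 2*x^2 - 5*x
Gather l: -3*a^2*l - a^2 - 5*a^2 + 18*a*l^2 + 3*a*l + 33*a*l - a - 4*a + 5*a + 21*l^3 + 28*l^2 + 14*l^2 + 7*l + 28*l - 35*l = -6*a^2 + 21*l^3 + l^2*(18*a + 42) + l*(-3*a^2 + 36*a)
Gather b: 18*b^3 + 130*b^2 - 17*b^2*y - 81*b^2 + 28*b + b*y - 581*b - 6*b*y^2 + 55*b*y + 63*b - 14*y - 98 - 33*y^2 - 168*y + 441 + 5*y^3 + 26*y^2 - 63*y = 18*b^3 + b^2*(49 - 17*y) + b*(-6*y^2 + 56*y - 490) + 5*y^3 - 7*y^2 - 245*y + 343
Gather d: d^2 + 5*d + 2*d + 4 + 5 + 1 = d^2 + 7*d + 10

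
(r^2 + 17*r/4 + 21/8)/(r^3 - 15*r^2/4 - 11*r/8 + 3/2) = (2*r + 7)/(2*r^2 - 9*r + 4)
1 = 1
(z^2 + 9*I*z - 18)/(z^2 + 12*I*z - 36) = (z + 3*I)/(z + 6*I)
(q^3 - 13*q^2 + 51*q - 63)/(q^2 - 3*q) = q - 10 + 21/q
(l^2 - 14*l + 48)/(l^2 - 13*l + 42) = (l - 8)/(l - 7)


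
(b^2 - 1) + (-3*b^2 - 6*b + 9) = -2*b^2 - 6*b + 8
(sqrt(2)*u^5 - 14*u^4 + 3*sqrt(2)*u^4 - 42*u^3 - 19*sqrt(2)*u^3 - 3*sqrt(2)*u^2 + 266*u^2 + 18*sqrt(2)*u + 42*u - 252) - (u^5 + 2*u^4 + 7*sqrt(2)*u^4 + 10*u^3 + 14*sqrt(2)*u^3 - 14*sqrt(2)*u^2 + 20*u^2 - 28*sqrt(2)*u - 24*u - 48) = -u^5 + sqrt(2)*u^5 - 16*u^4 - 4*sqrt(2)*u^4 - 52*u^3 - 33*sqrt(2)*u^3 + 11*sqrt(2)*u^2 + 246*u^2 + 46*sqrt(2)*u + 66*u - 204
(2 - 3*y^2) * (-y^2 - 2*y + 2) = 3*y^4 + 6*y^3 - 8*y^2 - 4*y + 4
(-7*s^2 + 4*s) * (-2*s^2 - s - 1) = 14*s^4 - s^3 + 3*s^2 - 4*s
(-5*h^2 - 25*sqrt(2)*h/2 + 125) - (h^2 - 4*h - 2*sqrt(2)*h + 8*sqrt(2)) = -6*h^2 - 21*sqrt(2)*h/2 + 4*h - 8*sqrt(2) + 125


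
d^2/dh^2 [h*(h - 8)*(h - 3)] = 6*h - 22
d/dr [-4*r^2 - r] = -8*r - 1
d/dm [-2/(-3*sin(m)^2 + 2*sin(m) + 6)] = 4*(1 - 3*sin(m))*cos(m)/(-3*sin(m)^2 + 2*sin(m) + 6)^2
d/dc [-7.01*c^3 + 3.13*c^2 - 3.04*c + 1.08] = -21.03*c^2 + 6.26*c - 3.04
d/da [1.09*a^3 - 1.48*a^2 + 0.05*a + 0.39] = 3.27*a^2 - 2.96*a + 0.05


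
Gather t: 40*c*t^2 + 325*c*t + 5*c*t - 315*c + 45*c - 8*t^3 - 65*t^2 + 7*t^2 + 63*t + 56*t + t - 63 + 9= -270*c - 8*t^3 + t^2*(40*c - 58) + t*(330*c + 120) - 54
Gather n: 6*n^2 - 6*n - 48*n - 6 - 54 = 6*n^2 - 54*n - 60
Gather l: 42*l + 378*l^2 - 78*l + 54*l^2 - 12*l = 432*l^2 - 48*l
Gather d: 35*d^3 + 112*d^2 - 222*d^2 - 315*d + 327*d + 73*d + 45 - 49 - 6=35*d^3 - 110*d^2 + 85*d - 10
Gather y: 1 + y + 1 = y + 2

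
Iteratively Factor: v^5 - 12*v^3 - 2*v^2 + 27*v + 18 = (v + 1)*(v^4 - v^3 - 11*v^2 + 9*v + 18) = (v - 3)*(v + 1)*(v^3 + 2*v^2 - 5*v - 6) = (v - 3)*(v + 1)^2*(v^2 + v - 6) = (v - 3)*(v - 2)*(v + 1)^2*(v + 3)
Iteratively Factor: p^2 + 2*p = (p)*(p + 2)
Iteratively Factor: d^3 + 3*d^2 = (d)*(d^2 + 3*d) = d*(d + 3)*(d)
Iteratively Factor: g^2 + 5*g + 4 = (g + 4)*(g + 1)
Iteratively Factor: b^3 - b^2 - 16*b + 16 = (b + 4)*(b^2 - 5*b + 4) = (b - 4)*(b + 4)*(b - 1)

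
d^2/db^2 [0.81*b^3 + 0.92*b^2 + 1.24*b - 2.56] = 4.86*b + 1.84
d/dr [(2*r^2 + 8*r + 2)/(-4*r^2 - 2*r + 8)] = (7*r^2 + 12*r + 17)/(4*r^4 + 4*r^3 - 15*r^2 - 8*r + 16)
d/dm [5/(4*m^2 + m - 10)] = 5*(-8*m - 1)/(4*m^2 + m - 10)^2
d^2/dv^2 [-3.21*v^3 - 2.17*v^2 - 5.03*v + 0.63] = -19.26*v - 4.34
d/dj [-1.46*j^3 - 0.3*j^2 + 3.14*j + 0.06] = -4.38*j^2 - 0.6*j + 3.14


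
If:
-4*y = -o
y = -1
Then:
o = -4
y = -1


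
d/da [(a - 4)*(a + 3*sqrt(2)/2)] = 2*a - 4 + 3*sqrt(2)/2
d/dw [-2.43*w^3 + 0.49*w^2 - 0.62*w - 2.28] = -7.29*w^2 + 0.98*w - 0.62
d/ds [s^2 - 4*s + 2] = 2*s - 4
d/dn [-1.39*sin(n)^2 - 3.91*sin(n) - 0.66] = -(2.78*sin(n) + 3.91)*cos(n)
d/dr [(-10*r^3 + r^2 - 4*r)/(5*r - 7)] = (-100*r^3 + 215*r^2 - 14*r + 28)/(25*r^2 - 70*r + 49)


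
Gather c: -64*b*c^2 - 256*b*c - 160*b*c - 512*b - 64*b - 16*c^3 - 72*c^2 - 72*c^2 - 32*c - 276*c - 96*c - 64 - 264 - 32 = -576*b - 16*c^3 + c^2*(-64*b - 144) + c*(-416*b - 404) - 360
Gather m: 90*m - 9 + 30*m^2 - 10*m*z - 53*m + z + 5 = 30*m^2 + m*(37 - 10*z) + z - 4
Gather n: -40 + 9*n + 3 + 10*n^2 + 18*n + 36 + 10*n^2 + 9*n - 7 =20*n^2 + 36*n - 8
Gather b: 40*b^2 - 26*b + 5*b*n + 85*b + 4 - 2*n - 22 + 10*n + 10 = 40*b^2 + b*(5*n + 59) + 8*n - 8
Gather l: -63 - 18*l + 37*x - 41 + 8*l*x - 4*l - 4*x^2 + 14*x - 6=l*(8*x - 22) - 4*x^2 + 51*x - 110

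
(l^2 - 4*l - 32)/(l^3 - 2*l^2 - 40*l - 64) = 1/(l + 2)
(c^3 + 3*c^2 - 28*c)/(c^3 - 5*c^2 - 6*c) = (-c^2 - 3*c + 28)/(-c^2 + 5*c + 6)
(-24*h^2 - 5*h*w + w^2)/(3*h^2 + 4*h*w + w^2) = (-8*h + w)/(h + w)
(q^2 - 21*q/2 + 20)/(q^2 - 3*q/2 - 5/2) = (q - 8)/(q + 1)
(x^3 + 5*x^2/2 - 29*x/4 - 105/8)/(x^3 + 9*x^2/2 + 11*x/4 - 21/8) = (2*x - 5)/(2*x - 1)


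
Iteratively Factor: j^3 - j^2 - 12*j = (j + 3)*(j^2 - 4*j) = j*(j + 3)*(j - 4)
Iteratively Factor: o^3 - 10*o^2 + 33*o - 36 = (o - 4)*(o^2 - 6*o + 9) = (o - 4)*(o - 3)*(o - 3)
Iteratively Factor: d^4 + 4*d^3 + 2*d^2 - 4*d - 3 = (d + 3)*(d^3 + d^2 - d - 1) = (d + 1)*(d + 3)*(d^2 - 1) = (d + 1)^2*(d + 3)*(d - 1)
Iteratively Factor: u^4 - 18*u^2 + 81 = (u - 3)*(u^3 + 3*u^2 - 9*u - 27) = (u - 3)^2*(u^2 + 6*u + 9) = (u - 3)^2*(u + 3)*(u + 3)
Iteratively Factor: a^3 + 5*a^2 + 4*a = (a)*(a^2 + 5*a + 4) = a*(a + 1)*(a + 4)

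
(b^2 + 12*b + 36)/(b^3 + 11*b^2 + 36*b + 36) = (b + 6)/(b^2 + 5*b + 6)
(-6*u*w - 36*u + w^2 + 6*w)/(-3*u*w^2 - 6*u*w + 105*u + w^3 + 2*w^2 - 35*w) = (6*u*w + 36*u - w^2 - 6*w)/(3*u*w^2 + 6*u*w - 105*u - w^3 - 2*w^2 + 35*w)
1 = 1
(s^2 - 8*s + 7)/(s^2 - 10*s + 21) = (s - 1)/(s - 3)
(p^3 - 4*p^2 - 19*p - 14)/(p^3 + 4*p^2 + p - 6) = (p^2 - 6*p - 7)/(p^2 + 2*p - 3)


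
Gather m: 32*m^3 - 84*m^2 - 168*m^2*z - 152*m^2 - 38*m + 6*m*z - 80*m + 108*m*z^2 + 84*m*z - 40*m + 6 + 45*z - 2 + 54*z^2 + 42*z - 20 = 32*m^3 + m^2*(-168*z - 236) + m*(108*z^2 + 90*z - 158) + 54*z^2 + 87*z - 16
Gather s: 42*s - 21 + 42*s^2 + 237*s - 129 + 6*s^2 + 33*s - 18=48*s^2 + 312*s - 168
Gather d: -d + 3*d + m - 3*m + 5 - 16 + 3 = 2*d - 2*m - 8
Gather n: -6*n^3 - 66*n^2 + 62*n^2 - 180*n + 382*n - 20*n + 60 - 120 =-6*n^3 - 4*n^2 + 182*n - 60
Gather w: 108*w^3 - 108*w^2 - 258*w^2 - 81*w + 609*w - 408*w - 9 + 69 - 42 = 108*w^3 - 366*w^2 + 120*w + 18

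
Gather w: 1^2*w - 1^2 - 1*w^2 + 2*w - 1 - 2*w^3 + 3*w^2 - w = -2*w^3 + 2*w^2 + 2*w - 2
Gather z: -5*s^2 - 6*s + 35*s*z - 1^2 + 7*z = -5*s^2 - 6*s + z*(35*s + 7) - 1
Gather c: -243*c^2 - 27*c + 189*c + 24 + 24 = -243*c^2 + 162*c + 48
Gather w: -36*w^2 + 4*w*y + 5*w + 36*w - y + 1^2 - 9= -36*w^2 + w*(4*y + 41) - y - 8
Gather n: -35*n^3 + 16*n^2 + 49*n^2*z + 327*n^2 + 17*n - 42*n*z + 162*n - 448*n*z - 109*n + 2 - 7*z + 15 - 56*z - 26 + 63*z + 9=-35*n^3 + n^2*(49*z + 343) + n*(70 - 490*z)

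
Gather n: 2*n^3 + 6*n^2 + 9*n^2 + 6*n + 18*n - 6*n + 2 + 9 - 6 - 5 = 2*n^3 + 15*n^2 + 18*n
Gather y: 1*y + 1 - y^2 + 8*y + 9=-y^2 + 9*y + 10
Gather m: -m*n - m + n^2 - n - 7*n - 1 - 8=m*(-n - 1) + n^2 - 8*n - 9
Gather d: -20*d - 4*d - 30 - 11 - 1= -24*d - 42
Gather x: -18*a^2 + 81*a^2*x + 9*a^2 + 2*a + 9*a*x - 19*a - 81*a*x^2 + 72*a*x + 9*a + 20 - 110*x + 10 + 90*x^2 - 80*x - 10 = -9*a^2 - 8*a + x^2*(90 - 81*a) + x*(81*a^2 + 81*a - 190) + 20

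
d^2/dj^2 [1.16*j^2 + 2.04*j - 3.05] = 2.32000000000000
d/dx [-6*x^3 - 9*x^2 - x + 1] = -18*x^2 - 18*x - 1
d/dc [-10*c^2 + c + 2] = 1 - 20*c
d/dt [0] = 0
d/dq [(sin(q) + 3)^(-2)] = -2*cos(q)/(sin(q) + 3)^3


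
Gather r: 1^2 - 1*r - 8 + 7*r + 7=6*r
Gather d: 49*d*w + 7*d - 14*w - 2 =d*(49*w + 7) - 14*w - 2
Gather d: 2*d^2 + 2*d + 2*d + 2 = 2*d^2 + 4*d + 2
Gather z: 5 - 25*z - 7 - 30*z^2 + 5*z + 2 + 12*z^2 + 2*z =-18*z^2 - 18*z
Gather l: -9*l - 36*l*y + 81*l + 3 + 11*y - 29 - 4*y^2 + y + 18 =l*(72 - 36*y) - 4*y^2 + 12*y - 8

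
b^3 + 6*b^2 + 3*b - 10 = (b - 1)*(b + 2)*(b + 5)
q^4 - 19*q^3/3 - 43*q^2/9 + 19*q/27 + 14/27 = (q - 7)*(q - 1/3)*(q + 1/3)*(q + 2/3)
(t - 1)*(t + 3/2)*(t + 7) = t^3 + 15*t^2/2 + 2*t - 21/2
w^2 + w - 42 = (w - 6)*(w + 7)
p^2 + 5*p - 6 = (p - 1)*(p + 6)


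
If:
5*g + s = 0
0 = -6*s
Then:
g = 0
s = 0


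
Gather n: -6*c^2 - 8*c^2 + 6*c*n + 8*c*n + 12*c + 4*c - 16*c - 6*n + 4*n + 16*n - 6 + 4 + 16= -14*c^2 + n*(14*c + 14) + 14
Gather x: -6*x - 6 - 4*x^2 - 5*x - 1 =-4*x^2 - 11*x - 7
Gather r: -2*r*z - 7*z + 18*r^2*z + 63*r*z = 18*r^2*z + 61*r*z - 7*z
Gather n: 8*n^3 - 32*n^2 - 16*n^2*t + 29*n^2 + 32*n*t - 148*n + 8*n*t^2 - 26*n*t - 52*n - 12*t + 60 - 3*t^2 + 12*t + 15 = 8*n^3 + n^2*(-16*t - 3) + n*(8*t^2 + 6*t - 200) - 3*t^2 + 75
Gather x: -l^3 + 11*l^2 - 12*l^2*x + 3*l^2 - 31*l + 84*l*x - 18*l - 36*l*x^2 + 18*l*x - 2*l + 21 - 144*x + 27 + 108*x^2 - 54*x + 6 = -l^3 + 14*l^2 - 51*l + x^2*(108 - 36*l) + x*(-12*l^2 + 102*l - 198) + 54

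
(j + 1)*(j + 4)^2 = j^3 + 9*j^2 + 24*j + 16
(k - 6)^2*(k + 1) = k^3 - 11*k^2 + 24*k + 36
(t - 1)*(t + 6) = t^2 + 5*t - 6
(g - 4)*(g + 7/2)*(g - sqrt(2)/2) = g^3 - sqrt(2)*g^2/2 - g^2/2 - 14*g + sqrt(2)*g/4 + 7*sqrt(2)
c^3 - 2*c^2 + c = c*(c - 1)^2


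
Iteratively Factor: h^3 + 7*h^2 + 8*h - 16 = (h + 4)*(h^2 + 3*h - 4) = (h - 1)*(h + 4)*(h + 4)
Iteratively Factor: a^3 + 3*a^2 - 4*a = (a)*(a^2 + 3*a - 4) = a*(a - 1)*(a + 4)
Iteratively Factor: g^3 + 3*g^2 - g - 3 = (g + 3)*(g^2 - 1) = (g - 1)*(g + 3)*(g + 1)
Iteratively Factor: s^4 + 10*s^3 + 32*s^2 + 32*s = (s + 2)*(s^3 + 8*s^2 + 16*s) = (s + 2)*(s + 4)*(s^2 + 4*s) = (s + 2)*(s + 4)^2*(s)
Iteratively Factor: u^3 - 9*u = (u + 3)*(u^2 - 3*u) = (u - 3)*(u + 3)*(u)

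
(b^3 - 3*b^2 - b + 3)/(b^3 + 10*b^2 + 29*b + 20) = (b^2 - 4*b + 3)/(b^2 + 9*b + 20)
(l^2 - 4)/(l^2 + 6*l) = (l^2 - 4)/(l*(l + 6))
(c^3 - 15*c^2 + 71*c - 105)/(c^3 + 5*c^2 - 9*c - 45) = (c^2 - 12*c + 35)/(c^2 + 8*c + 15)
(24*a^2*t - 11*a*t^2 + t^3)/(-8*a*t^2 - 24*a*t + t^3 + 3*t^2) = (-3*a + t)/(t + 3)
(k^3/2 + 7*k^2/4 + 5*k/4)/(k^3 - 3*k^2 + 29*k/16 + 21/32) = 8*k*(2*k^2 + 7*k + 5)/(32*k^3 - 96*k^2 + 58*k + 21)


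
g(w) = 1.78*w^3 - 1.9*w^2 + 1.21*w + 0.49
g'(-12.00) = 815.77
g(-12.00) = -3363.47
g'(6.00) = 170.65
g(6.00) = 323.83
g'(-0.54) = 4.82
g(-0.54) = -1.00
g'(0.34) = 0.54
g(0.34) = 0.75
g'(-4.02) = 102.78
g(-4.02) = -150.72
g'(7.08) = 241.98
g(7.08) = 545.53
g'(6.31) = 189.85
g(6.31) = 379.68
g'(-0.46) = 4.09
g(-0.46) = -0.64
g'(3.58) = 56.05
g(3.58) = 62.14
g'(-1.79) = 25.12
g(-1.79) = -17.97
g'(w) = 5.34*w^2 - 3.8*w + 1.21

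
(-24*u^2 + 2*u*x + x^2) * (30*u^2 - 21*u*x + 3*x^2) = -720*u^4 + 564*u^3*x - 84*u^2*x^2 - 15*u*x^3 + 3*x^4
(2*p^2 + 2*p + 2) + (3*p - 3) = 2*p^2 + 5*p - 1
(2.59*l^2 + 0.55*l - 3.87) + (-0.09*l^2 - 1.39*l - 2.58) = 2.5*l^2 - 0.84*l - 6.45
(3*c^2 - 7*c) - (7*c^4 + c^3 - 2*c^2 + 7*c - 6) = -7*c^4 - c^3 + 5*c^2 - 14*c + 6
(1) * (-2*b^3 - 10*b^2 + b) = -2*b^3 - 10*b^2 + b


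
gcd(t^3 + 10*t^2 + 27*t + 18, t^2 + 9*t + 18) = t^2 + 9*t + 18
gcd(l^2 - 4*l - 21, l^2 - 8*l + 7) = l - 7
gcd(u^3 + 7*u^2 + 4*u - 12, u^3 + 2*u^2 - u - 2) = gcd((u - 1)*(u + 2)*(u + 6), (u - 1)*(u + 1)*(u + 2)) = u^2 + u - 2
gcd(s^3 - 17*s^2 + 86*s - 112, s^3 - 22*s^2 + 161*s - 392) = s^2 - 15*s + 56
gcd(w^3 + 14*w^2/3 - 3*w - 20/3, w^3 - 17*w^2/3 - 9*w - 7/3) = w + 1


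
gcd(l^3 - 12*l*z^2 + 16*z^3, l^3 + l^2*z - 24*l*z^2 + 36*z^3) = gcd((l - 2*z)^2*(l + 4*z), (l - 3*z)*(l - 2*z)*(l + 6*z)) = -l + 2*z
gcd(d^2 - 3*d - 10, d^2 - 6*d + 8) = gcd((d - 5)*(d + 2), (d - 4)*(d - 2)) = 1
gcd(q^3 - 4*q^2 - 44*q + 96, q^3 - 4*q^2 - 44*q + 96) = q^3 - 4*q^2 - 44*q + 96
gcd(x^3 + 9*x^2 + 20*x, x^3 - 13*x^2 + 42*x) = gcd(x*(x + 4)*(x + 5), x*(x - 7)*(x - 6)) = x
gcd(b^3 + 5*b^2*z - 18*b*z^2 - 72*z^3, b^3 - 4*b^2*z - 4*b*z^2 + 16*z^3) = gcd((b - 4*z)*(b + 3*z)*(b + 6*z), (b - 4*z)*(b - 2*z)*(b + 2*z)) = -b + 4*z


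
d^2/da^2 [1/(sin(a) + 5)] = (5*sin(a) + cos(a)^2 + 1)/(sin(a) + 5)^3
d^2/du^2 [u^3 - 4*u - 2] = 6*u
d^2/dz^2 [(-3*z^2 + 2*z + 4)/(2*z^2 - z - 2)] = 4*(z^3 + 6*z^2 + 2)/(8*z^6 - 12*z^5 - 18*z^4 + 23*z^3 + 18*z^2 - 12*z - 8)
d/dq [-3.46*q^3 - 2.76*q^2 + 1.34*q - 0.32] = -10.38*q^2 - 5.52*q + 1.34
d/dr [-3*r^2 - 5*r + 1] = -6*r - 5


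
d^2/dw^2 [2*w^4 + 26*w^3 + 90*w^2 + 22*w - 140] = 24*w^2 + 156*w + 180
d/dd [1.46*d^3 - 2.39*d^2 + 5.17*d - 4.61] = 4.38*d^2 - 4.78*d + 5.17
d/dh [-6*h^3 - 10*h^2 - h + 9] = -18*h^2 - 20*h - 1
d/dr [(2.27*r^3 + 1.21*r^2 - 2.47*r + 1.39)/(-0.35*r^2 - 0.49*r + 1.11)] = (-0.7945*r^4 - 2.2246*r^3 + 6.1017*r^2 + 3.6592*r - 2.0606)/(0.1225*r^4 + 0.343*r^3 - 0.5369*r^2 - 1.0878*r + 1.2321)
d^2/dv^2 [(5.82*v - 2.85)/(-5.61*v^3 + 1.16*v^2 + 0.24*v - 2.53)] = (-1099.005732*v^5 + 1303.591212*v^4 - 328.08144*v^3 + 991.246392*v^2 - 340.428006*v + 9.988872)/(176.558481*v^9 - 109.522908*v^8 - 0.0134640000000026*v^7 + 246.683287*v^6 - 98.784792*v^5 - 10.425696*v^4 + 111.939435*v^3 - 21.837948*v^2 - 4.608648*v + 16.194277)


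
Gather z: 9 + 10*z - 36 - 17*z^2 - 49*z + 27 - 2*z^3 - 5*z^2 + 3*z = -2*z^3 - 22*z^2 - 36*z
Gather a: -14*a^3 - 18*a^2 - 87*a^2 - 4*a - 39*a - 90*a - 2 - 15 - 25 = -14*a^3 - 105*a^2 - 133*a - 42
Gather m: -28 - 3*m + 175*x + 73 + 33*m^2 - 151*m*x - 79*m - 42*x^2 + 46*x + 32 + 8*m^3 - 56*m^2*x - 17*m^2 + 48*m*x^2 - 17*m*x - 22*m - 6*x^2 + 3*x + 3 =8*m^3 + m^2*(16 - 56*x) + m*(48*x^2 - 168*x - 104) - 48*x^2 + 224*x + 80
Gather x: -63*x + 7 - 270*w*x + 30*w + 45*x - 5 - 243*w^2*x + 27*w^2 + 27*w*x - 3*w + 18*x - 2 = 27*w^2 + 27*w + x*(-243*w^2 - 243*w)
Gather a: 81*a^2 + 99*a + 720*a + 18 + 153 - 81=81*a^2 + 819*a + 90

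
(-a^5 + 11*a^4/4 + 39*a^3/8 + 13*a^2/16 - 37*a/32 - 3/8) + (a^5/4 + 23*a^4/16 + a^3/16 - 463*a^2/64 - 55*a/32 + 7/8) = -3*a^5/4 + 67*a^4/16 + 79*a^3/16 - 411*a^2/64 - 23*a/8 + 1/2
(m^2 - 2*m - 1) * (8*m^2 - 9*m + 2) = 8*m^4 - 25*m^3 + 12*m^2 + 5*m - 2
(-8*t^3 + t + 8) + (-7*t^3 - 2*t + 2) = -15*t^3 - t + 10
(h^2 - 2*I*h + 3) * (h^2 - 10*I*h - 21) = h^4 - 12*I*h^3 - 38*h^2 + 12*I*h - 63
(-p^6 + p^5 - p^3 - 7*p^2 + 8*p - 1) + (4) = -p^6 + p^5 - p^3 - 7*p^2 + 8*p + 3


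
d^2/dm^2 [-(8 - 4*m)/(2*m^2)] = 4*(m - 6)/m^4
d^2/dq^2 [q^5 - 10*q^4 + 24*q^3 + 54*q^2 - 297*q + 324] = 20*q^3 - 120*q^2 + 144*q + 108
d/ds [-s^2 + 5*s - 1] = 5 - 2*s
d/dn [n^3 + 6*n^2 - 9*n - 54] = 3*n^2 + 12*n - 9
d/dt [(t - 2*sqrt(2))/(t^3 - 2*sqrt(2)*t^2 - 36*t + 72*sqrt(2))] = -2*t/(t^4 - 72*t^2 + 1296)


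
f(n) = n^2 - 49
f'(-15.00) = -30.00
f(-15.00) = 176.00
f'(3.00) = 6.00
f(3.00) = -40.00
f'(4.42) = 8.84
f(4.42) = -29.46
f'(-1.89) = -3.78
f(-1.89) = -45.43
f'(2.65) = 5.30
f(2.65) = -41.98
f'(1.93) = 3.86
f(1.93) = -45.28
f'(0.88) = 1.76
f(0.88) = -48.23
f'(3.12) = 6.24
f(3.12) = -39.27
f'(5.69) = 11.38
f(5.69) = -16.62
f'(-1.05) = -2.10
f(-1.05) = -47.90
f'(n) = 2*n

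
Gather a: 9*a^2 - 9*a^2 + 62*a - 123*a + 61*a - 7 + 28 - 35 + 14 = 0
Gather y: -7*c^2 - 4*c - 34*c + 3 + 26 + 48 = -7*c^2 - 38*c + 77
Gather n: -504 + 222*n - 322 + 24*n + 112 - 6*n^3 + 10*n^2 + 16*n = -6*n^3 + 10*n^2 + 262*n - 714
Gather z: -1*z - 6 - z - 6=-2*z - 12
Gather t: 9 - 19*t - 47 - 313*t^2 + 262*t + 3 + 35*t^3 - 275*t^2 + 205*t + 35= 35*t^3 - 588*t^2 + 448*t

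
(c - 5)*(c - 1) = c^2 - 6*c + 5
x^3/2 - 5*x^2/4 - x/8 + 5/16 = (x/2 + 1/4)*(x - 5/2)*(x - 1/2)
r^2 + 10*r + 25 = (r + 5)^2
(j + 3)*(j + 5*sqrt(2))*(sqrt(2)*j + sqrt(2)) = sqrt(2)*j^3 + 4*sqrt(2)*j^2 + 10*j^2 + 3*sqrt(2)*j + 40*j + 30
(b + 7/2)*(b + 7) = b^2 + 21*b/2 + 49/2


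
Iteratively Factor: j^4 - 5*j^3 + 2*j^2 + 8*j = (j - 4)*(j^3 - j^2 - 2*j) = (j - 4)*(j + 1)*(j^2 - 2*j) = j*(j - 4)*(j + 1)*(j - 2)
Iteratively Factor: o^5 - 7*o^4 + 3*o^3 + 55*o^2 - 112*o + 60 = (o - 2)*(o^4 - 5*o^3 - 7*o^2 + 41*o - 30) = (o - 2)*(o + 3)*(o^3 - 8*o^2 + 17*o - 10) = (o - 5)*(o - 2)*(o + 3)*(o^2 - 3*o + 2) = (o - 5)*(o - 2)^2*(o + 3)*(o - 1)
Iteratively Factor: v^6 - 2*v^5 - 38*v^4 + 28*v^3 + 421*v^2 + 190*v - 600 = (v + 4)*(v^5 - 6*v^4 - 14*v^3 + 84*v^2 + 85*v - 150) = (v - 5)*(v + 4)*(v^4 - v^3 - 19*v^2 - 11*v + 30) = (v - 5)^2*(v + 4)*(v^3 + 4*v^2 + v - 6) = (v - 5)^2*(v + 3)*(v + 4)*(v^2 + v - 2) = (v - 5)^2*(v - 1)*(v + 3)*(v + 4)*(v + 2)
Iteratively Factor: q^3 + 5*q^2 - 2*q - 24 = (q - 2)*(q^2 + 7*q + 12) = (q - 2)*(q + 3)*(q + 4)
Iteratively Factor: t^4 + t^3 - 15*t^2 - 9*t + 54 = (t - 2)*(t^3 + 3*t^2 - 9*t - 27) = (t - 2)*(t + 3)*(t^2 - 9) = (t - 2)*(t + 3)^2*(t - 3)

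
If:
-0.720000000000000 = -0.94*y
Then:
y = 0.77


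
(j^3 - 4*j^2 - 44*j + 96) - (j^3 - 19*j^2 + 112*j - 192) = 15*j^2 - 156*j + 288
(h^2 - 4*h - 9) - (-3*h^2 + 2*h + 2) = 4*h^2 - 6*h - 11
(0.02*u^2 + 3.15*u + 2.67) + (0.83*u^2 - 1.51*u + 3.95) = 0.85*u^2 + 1.64*u + 6.62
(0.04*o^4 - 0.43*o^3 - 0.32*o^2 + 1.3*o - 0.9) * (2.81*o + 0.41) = 0.1124*o^5 - 1.1919*o^4 - 1.0755*o^3 + 3.5218*o^2 - 1.996*o - 0.369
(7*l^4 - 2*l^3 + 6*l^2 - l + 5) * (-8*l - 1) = -56*l^5 + 9*l^4 - 46*l^3 + 2*l^2 - 39*l - 5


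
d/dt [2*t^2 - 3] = 4*t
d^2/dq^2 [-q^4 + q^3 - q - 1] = 6*q*(1 - 2*q)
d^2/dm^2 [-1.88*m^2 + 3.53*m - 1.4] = -3.76000000000000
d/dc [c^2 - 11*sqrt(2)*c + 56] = 2*c - 11*sqrt(2)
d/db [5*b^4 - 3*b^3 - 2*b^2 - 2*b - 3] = 20*b^3 - 9*b^2 - 4*b - 2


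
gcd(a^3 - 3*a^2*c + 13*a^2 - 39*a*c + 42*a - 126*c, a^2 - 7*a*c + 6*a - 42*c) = a + 6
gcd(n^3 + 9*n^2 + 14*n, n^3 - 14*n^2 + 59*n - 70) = 1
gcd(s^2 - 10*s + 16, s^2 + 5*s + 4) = 1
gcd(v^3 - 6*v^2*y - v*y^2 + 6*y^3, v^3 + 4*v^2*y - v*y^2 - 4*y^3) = -v^2 + y^2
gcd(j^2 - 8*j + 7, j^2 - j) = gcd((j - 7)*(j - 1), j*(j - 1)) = j - 1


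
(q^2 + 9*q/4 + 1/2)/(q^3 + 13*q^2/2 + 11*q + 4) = (4*q + 1)/(2*(2*q^2 + 9*q + 4))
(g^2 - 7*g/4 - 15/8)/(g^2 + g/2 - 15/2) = (g + 3/4)/(g + 3)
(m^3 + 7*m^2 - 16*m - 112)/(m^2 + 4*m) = m + 3 - 28/m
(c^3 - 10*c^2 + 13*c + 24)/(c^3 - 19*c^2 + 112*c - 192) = (c + 1)/(c - 8)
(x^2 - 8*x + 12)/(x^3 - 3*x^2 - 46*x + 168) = (x - 2)/(x^2 + 3*x - 28)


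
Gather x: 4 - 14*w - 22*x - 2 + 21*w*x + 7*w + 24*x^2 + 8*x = -7*w + 24*x^2 + x*(21*w - 14) + 2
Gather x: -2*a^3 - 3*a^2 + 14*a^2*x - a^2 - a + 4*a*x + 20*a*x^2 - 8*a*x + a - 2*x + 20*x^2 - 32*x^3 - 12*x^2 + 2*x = -2*a^3 - 4*a^2 - 32*x^3 + x^2*(20*a + 8) + x*(14*a^2 - 4*a)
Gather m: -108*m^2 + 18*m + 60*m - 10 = -108*m^2 + 78*m - 10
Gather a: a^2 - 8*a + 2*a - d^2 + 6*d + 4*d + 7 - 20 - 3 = a^2 - 6*a - d^2 + 10*d - 16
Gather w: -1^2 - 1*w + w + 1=0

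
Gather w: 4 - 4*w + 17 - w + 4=25 - 5*w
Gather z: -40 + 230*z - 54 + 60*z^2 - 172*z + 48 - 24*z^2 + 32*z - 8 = 36*z^2 + 90*z - 54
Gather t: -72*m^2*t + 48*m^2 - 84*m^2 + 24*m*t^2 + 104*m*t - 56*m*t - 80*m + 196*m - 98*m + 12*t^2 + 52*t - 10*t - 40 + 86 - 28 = -36*m^2 + 18*m + t^2*(24*m + 12) + t*(-72*m^2 + 48*m + 42) + 18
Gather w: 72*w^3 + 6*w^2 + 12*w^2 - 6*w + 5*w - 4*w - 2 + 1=72*w^3 + 18*w^2 - 5*w - 1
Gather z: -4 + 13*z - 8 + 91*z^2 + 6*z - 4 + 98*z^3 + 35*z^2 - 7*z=98*z^3 + 126*z^2 + 12*z - 16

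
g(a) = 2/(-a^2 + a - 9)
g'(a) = 2*(2*a - 1)/(-a^2 + a - 9)^2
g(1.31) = -0.21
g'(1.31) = 0.04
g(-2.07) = -0.13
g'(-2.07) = -0.04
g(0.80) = -0.23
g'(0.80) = 0.02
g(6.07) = -0.05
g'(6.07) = 0.01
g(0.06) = -0.22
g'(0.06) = -0.02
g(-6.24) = -0.04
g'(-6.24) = -0.01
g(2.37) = -0.16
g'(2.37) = 0.05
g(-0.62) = -0.20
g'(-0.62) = -0.04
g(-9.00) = -0.02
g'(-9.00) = 0.00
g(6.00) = -0.05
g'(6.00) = 0.01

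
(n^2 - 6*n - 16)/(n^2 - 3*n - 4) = (-n^2 + 6*n + 16)/(-n^2 + 3*n + 4)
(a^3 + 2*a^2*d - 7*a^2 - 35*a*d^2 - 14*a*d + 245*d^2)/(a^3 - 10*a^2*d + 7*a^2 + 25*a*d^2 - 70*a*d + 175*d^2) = (a^2 + 7*a*d - 7*a - 49*d)/(a^2 - 5*a*d + 7*a - 35*d)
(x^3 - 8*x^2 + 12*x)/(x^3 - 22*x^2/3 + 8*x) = 3*(x - 2)/(3*x - 4)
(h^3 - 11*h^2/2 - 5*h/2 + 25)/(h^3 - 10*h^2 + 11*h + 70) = (h - 5/2)/(h - 7)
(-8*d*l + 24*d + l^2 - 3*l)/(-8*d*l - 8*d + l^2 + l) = (l - 3)/(l + 1)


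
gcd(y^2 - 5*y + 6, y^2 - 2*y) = y - 2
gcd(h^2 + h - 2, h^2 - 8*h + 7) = h - 1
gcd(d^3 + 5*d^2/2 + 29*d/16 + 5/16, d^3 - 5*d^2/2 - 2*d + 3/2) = d + 1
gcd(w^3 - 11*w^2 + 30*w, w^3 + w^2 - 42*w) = w^2 - 6*w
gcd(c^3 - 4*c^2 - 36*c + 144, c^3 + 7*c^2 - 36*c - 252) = c^2 - 36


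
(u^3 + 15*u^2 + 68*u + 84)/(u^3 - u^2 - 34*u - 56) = (u^2 + 13*u + 42)/(u^2 - 3*u - 28)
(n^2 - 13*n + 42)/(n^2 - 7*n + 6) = (n - 7)/(n - 1)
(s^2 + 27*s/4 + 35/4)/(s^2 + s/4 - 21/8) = 2*(s + 5)/(2*s - 3)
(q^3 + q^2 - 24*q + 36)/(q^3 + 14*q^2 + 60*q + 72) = (q^2 - 5*q + 6)/(q^2 + 8*q + 12)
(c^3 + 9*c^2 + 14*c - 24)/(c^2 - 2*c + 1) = (c^2 + 10*c + 24)/(c - 1)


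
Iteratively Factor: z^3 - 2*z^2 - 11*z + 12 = (z - 1)*(z^2 - z - 12) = (z - 4)*(z - 1)*(z + 3)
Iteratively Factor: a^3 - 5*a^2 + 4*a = (a - 1)*(a^2 - 4*a) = a*(a - 1)*(a - 4)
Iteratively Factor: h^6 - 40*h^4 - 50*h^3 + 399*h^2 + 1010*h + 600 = (h + 4)*(h^5 - 4*h^4 - 24*h^3 + 46*h^2 + 215*h + 150) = (h - 5)*(h + 4)*(h^4 + h^3 - 19*h^2 - 49*h - 30) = (h - 5)*(h + 1)*(h + 4)*(h^3 - 19*h - 30) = (h - 5)*(h + 1)*(h + 2)*(h + 4)*(h^2 - 2*h - 15) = (h - 5)^2*(h + 1)*(h + 2)*(h + 4)*(h + 3)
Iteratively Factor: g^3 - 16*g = (g)*(g^2 - 16) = g*(g - 4)*(g + 4)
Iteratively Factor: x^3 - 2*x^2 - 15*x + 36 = (x + 4)*(x^2 - 6*x + 9) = (x - 3)*(x + 4)*(x - 3)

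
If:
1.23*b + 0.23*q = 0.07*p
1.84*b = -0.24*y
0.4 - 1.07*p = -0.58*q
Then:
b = -0.130434782608696*y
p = 0.45280863218026*y + 0.447688564476886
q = 0.835353855918756*y + 0.13625304136253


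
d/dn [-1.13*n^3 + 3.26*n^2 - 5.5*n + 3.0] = -3.39*n^2 + 6.52*n - 5.5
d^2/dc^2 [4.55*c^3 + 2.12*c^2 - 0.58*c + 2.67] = 27.3*c + 4.24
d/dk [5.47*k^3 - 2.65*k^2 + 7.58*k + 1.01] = 16.41*k^2 - 5.3*k + 7.58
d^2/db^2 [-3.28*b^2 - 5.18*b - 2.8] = -6.56000000000000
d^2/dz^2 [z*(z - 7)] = 2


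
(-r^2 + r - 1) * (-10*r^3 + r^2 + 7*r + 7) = 10*r^5 - 11*r^4 + 4*r^3 - r^2 - 7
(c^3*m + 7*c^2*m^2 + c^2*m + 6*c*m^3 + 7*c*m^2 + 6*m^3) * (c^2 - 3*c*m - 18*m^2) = c^5*m + 4*c^4*m^2 + c^4*m - 33*c^3*m^3 + 4*c^3*m^2 - 144*c^2*m^4 - 33*c^2*m^3 - 108*c*m^5 - 144*c*m^4 - 108*m^5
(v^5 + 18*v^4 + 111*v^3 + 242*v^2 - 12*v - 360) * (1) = v^5 + 18*v^4 + 111*v^3 + 242*v^2 - 12*v - 360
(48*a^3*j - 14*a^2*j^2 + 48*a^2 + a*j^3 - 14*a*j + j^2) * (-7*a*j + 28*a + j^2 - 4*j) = -336*a^4*j^2 + 1344*a^4*j + 146*a^3*j^3 - 584*a^3*j^2 - 336*a^3*j + 1344*a^3 - 21*a^2*j^4 + 84*a^2*j^3 + 146*a^2*j^2 - 584*a^2*j + a*j^5 - 4*a*j^4 - 21*a*j^3 + 84*a*j^2 + j^4 - 4*j^3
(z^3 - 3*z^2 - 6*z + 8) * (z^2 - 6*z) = z^5 - 9*z^4 + 12*z^3 + 44*z^2 - 48*z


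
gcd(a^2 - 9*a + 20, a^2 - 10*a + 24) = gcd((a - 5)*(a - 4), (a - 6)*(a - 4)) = a - 4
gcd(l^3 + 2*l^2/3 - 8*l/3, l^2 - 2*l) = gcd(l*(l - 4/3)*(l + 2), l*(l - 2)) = l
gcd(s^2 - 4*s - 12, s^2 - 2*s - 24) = s - 6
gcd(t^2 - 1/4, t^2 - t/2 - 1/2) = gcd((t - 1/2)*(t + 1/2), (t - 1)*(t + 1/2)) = t + 1/2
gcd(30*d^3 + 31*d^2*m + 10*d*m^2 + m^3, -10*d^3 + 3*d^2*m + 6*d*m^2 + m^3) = 10*d^2 + 7*d*m + m^2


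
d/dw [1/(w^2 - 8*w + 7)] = 2*(4 - w)/(w^2 - 8*w + 7)^2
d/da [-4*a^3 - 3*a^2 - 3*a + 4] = -12*a^2 - 6*a - 3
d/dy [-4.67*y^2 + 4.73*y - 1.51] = 4.73 - 9.34*y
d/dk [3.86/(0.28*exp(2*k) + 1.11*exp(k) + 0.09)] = (-2.1616*exp(k) - 4.2846)*exp(k)/(0.28*exp(2*k) + 1.11*exp(k) + 0.09)^2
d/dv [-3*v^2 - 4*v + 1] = -6*v - 4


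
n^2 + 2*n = n*(n + 2)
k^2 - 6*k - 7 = (k - 7)*(k + 1)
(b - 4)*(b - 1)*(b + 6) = b^3 + b^2 - 26*b + 24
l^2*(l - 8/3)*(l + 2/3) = l^4 - 2*l^3 - 16*l^2/9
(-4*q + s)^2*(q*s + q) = 16*q^3*s + 16*q^3 - 8*q^2*s^2 - 8*q^2*s + q*s^3 + q*s^2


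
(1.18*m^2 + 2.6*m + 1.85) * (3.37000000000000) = 3.9766*m^2 + 8.762*m + 6.2345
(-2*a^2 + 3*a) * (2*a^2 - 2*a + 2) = -4*a^4 + 10*a^3 - 10*a^2 + 6*a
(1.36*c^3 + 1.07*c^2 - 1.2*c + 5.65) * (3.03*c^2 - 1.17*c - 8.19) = 4.1208*c^5 + 1.6509*c^4 - 16.0263*c^3 + 9.7602*c^2 + 3.2175*c - 46.2735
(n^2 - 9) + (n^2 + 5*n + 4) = 2*n^2 + 5*n - 5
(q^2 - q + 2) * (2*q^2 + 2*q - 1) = 2*q^4 + q^2 + 5*q - 2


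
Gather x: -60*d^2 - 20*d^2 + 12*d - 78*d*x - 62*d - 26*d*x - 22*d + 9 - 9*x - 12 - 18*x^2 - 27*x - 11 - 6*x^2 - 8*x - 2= -80*d^2 - 72*d - 24*x^2 + x*(-104*d - 44) - 16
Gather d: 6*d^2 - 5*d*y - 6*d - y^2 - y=6*d^2 + d*(-5*y - 6) - y^2 - y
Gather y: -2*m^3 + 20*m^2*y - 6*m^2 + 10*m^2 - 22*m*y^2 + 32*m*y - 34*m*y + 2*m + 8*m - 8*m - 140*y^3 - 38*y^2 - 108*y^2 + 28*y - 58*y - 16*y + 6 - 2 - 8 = -2*m^3 + 4*m^2 + 2*m - 140*y^3 + y^2*(-22*m - 146) + y*(20*m^2 - 2*m - 46) - 4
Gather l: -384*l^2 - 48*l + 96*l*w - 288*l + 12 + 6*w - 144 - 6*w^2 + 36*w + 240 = -384*l^2 + l*(96*w - 336) - 6*w^2 + 42*w + 108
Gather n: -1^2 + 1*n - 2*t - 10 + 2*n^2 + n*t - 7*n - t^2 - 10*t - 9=2*n^2 + n*(t - 6) - t^2 - 12*t - 20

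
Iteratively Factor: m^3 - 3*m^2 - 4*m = (m + 1)*(m^2 - 4*m) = m*(m + 1)*(m - 4)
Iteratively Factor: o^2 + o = (o + 1)*(o)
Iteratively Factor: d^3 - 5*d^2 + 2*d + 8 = (d - 2)*(d^2 - 3*d - 4) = (d - 4)*(d - 2)*(d + 1)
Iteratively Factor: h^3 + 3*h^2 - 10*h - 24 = (h + 2)*(h^2 + h - 12) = (h - 3)*(h + 2)*(h + 4)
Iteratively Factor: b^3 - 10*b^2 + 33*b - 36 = (b - 4)*(b^2 - 6*b + 9) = (b - 4)*(b - 3)*(b - 3)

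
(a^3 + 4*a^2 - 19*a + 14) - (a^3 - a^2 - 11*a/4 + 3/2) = 5*a^2 - 65*a/4 + 25/2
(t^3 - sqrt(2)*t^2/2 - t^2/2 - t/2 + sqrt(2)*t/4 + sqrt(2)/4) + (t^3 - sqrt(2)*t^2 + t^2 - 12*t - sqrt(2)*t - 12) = 2*t^3 - 3*sqrt(2)*t^2/2 + t^2/2 - 25*t/2 - 3*sqrt(2)*t/4 - 12 + sqrt(2)/4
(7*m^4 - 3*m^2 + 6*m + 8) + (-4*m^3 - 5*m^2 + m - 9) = 7*m^4 - 4*m^3 - 8*m^2 + 7*m - 1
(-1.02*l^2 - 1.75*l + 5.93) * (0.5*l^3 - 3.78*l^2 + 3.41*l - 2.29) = -0.51*l^5 + 2.9806*l^4 + 6.1018*l^3 - 26.0471*l^2 + 24.2288*l - 13.5797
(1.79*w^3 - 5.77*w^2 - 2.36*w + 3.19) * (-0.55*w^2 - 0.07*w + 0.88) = -0.9845*w^5 + 3.0482*w^4 + 3.2771*w^3 - 6.6669*w^2 - 2.3001*w + 2.8072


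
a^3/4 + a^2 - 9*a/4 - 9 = (a/4 + 1)*(a - 3)*(a + 3)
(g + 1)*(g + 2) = g^2 + 3*g + 2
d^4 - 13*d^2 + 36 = (d - 3)*(d - 2)*(d + 2)*(d + 3)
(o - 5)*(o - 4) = o^2 - 9*o + 20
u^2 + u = u*(u + 1)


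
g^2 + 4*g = g*(g + 4)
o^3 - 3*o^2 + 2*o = o*(o - 2)*(o - 1)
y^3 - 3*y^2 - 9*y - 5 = (y - 5)*(y + 1)^2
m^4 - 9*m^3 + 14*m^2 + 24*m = m*(m - 6)*(m - 4)*(m + 1)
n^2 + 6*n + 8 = (n + 2)*(n + 4)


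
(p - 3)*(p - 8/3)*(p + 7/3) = p^3 - 10*p^2/3 - 47*p/9 + 56/3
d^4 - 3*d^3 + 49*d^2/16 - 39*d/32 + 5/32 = (d - 5/4)*(d - 1)*(d - 1/2)*(d - 1/4)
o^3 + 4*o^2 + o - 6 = (o - 1)*(o + 2)*(o + 3)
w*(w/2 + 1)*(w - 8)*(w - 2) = w^4/2 - 4*w^3 - 2*w^2 + 16*w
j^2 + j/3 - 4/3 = (j - 1)*(j + 4/3)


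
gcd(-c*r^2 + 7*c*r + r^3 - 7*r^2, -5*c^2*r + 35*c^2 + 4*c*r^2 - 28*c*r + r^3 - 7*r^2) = -c*r + 7*c + r^2 - 7*r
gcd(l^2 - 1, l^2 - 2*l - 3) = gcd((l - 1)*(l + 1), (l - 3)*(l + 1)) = l + 1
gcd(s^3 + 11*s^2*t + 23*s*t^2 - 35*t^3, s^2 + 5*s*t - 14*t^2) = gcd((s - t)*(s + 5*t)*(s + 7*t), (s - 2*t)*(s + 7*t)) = s + 7*t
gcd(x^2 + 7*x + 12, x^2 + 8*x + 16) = x + 4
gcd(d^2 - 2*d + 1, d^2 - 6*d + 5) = d - 1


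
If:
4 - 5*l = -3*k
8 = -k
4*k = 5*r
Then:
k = -8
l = -4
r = -32/5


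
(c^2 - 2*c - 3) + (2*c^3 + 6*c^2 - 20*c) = 2*c^3 + 7*c^2 - 22*c - 3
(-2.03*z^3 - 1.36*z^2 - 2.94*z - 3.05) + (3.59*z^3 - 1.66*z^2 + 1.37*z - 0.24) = 1.56*z^3 - 3.02*z^2 - 1.57*z - 3.29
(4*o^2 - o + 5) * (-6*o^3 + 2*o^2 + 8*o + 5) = -24*o^5 + 14*o^4 + 22*o^2 + 35*o + 25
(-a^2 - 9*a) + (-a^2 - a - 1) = -2*a^2 - 10*a - 1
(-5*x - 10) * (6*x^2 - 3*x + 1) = -30*x^3 - 45*x^2 + 25*x - 10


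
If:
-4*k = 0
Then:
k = 0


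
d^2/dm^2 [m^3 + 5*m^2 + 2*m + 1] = 6*m + 10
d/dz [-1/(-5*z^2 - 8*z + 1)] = 2*(-5*z - 4)/(5*z^2 + 8*z - 1)^2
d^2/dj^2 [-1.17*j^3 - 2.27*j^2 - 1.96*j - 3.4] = -7.02*j - 4.54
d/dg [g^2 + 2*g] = 2*g + 2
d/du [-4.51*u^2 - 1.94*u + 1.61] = -9.02*u - 1.94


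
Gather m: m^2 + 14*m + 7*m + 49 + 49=m^2 + 21*m + 98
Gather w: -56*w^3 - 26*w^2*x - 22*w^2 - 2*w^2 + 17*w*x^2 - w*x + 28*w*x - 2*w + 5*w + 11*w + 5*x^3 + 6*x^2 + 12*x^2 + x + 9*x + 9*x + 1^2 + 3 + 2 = -56*w^3 + w^2*(-26*x - 24) + w*(17*x^2 + 27*x + 14) + 5*x^3 + 18*x^2 + 19*x + 6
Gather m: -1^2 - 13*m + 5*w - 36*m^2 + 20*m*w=-36*m^2 + m*(20*w - 13) + 5*w - 1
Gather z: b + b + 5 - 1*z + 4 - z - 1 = 2*b - 2*z + 8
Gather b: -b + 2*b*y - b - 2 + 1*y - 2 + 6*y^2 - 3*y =b*(2*y - 2) + 6*y^2 - 2*y - 4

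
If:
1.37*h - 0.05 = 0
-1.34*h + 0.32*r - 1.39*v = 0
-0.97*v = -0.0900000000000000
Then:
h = 0.04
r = 0.56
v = 0.09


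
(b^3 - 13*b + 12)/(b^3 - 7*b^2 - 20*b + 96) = (b - 1)/(b - 8)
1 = 1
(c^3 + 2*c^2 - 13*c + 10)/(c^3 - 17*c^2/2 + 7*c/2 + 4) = 2*(c^2 + 3*c - 10)/(2*c^2 - 15*c - 8)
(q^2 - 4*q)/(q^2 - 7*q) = (q - 4)/(q - 7)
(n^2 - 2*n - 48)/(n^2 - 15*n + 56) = (n + 6)/(n - 7)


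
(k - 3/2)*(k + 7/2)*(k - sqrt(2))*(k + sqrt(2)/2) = k^4 - sqrt(2)*k^3/2 + 2*k^3 - 25*k^2/4 - sqrt(2)*k^2 - 2*k + 21*sqrt(2)*k/8 + 21/4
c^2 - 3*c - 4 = (c - 4)*(c + 1)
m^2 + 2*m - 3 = (m - 1)*(m + 3)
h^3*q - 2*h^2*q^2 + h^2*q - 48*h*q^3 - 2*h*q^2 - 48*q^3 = (h - 8*q)*(h + 6*q)*(h*q + q)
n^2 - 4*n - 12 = (n - 6)*(n + 2)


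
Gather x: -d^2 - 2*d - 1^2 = -d^2 - 2*d - 1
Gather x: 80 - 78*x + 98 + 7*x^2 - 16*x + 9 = 7*x^2 - 94*x + 187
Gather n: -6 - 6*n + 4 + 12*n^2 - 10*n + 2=12*n^2 - 16*n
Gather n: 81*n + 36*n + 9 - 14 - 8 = 117*n - 13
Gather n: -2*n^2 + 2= 2 - 2*n^2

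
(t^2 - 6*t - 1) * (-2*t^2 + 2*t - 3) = -2*t^4 + 14*t^3 - 13*t^2 + 16*t + 3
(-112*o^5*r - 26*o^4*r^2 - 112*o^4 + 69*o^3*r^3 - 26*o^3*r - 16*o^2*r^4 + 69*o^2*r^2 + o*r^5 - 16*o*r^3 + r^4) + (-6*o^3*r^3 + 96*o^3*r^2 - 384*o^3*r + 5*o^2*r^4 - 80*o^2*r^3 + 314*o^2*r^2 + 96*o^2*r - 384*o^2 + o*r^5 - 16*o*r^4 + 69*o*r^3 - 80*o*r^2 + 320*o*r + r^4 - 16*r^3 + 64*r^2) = -112*o^5*r - 26*o^4*r^2 - 112*o^4 + 63*o^3*r^3 + 96*o^3*r^2 - 410*o^3*r - 11*o^2*r^4 - 80*o^2*r^3 + 383*o^2*r^2 + 96*o^2*r - 384*o^2 + 2*o*r^5 - 16*o*r^4 + 53*o*r^3 - 80*o*r^2 + 320*o*r + 2*r^4 - 16*r^3 + 64*r^2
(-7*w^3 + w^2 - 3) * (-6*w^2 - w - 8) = 42*w^5 + w^4 + 55*w^3 + 10*w^2 + 3*w + 24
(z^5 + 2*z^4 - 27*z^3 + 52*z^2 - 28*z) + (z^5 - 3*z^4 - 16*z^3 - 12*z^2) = 2*z^5 - z^4 - 43*z^3 + 40*z^2 - 28*z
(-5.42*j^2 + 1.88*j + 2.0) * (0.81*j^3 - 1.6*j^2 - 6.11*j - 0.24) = -4.3902*j^5 + 10.1948*j^4 + 31.7282*j^3 - 13.386*j^2 - 12.6712*j - 0.48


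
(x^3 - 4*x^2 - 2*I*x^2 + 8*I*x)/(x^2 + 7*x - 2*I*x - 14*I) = x*(x - 4)/(x + 7)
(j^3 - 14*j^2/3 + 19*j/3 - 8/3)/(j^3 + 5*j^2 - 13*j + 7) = (j - 8/3)/(j + 7)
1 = 1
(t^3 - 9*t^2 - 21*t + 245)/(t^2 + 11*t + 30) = (t^2 - 14*t + 49)/(t + 6)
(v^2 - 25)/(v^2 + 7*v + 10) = (v - 5)/(v + 2)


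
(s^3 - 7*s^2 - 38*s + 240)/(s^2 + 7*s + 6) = (s^2 - 13*s + 40)/(s + 1)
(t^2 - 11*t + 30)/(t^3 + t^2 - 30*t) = (t - 6)/(t*(t + 6))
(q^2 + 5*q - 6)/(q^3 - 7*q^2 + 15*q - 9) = (q + 6)/(q^2 - 6*q + 9)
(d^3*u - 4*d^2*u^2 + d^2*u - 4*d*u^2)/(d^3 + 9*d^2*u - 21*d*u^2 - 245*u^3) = d*u*(d^2 - 4*d*u + d - 4*u)/(d^3 + 9*d^2*u - 21*d*u^2 - 245*u^3)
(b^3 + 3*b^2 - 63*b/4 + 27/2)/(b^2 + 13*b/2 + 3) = (4*b^2 - 12*b + 9)/(2*(2*b + 1))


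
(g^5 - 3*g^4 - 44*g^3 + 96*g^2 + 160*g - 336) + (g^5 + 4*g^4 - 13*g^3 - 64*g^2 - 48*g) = 2*g^5 + g^4 - 57*g^3 + 32*g^2 + 112*g - 336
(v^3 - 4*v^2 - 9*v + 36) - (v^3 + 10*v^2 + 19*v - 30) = -14*v^2 - 28*v + 66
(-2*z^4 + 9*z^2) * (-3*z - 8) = 6*z^5 + 16*z^4 - 27*z^3 - 72*z^2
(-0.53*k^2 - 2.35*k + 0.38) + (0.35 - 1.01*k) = -0.53*k^2 - 3.36*k + 0.73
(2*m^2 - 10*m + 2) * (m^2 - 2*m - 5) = 2*m^4 - 14*m^3 + 12*m^2 + 46*m - 10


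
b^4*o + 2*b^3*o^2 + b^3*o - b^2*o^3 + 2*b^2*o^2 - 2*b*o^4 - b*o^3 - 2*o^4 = (b - o)*(b + o)*(b + 2*o)*(b*o + o)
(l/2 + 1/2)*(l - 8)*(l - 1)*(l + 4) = l^4/2 - 2*l^3 - 33*l^2/2 + 2*l + 16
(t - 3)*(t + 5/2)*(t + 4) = t^3 + 7*t^2/2 - 19*t/2 - 30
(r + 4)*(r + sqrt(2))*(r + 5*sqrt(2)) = r^3 + 4*r^2 + 6*sqrt(2)*r^2 + 10*r + 24*sqrt(2)*r + 40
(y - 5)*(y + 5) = y^2 - 25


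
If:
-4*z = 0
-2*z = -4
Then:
No Solution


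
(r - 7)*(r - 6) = r^2 - 13*r + 42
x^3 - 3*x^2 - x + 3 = (x - 3)*(x - 1)*(x + 1)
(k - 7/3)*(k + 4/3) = k^2 - k - 28/9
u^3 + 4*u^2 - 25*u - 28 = (u - 4)*(u + 1)*(u + 7)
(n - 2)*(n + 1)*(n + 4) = n^3 + 3*n^2 - 6*n - 8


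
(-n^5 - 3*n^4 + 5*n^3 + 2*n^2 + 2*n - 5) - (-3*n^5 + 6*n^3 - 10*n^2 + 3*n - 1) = 2*n^5 - 3*n^4 - n^3 + 12*n^2 - n - 4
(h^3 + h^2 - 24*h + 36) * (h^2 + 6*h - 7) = h^5 + 7*h^4 - 25*h^3 - 115*h^2 + 384*h - 252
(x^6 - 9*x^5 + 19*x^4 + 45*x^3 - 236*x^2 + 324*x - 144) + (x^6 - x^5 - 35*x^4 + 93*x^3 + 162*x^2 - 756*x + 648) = 2*x^6 - 10*x^5 - 16*x^4 + 138*x^3 - 74*x^2 - 432*x + 504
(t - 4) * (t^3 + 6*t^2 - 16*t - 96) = t^4 + 2*t^3 - 40*t^2 - 32*t + 384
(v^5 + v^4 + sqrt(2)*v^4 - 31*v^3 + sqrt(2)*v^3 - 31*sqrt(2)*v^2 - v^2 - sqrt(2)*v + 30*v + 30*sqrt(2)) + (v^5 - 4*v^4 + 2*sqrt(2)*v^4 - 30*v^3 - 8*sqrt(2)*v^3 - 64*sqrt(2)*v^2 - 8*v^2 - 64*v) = 2*v^5 - 3*v^4 + 3*sqrt(2)*v^4 - 61*v^3 - 7*sqrt(2)*v^3 - 95*sqrt(2)*v^2 - 9*v^2 - 34*v - sqrt(2)*v + 30*sqrt(2)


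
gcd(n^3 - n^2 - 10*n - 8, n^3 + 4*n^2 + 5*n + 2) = n^2 + 3*n + 2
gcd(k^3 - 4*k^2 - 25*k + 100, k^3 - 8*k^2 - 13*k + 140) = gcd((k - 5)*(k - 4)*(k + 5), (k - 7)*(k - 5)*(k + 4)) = k - 5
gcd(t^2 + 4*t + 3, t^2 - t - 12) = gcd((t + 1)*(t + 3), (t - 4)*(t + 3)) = t + 3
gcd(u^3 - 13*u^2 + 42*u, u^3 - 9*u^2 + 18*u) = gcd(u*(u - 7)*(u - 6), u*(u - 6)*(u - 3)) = u^2 - 6*u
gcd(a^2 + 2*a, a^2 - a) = a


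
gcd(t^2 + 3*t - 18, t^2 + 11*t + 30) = t + 6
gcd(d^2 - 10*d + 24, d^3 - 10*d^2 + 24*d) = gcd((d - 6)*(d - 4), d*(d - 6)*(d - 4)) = d^2 - 10*d + 24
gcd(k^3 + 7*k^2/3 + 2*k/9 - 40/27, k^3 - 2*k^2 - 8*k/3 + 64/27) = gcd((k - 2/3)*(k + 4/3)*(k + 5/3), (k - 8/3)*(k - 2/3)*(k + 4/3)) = k^2 + 2*k/3 - 8/9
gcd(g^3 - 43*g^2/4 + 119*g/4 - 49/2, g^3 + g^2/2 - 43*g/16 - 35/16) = g - 7/4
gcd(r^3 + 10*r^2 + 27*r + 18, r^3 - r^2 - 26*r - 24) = r + 1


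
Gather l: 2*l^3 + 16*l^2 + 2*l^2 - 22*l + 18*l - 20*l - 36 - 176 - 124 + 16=2*l^3 + 18*l^2 - 24*l - 320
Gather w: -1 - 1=-2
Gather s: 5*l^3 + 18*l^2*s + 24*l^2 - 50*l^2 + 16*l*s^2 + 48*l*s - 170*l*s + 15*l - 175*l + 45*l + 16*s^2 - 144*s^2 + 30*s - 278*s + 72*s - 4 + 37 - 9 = 5*l^3 - 26*l^2 - 115*l + s^2*(16*l - 128) + s*(18*l^2 - 122*l - 176) + 24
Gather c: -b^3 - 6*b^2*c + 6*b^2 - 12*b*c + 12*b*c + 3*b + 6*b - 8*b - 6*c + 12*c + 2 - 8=-b^3 + 6*b^2 + b + c*(6 - 6*b^2) - 6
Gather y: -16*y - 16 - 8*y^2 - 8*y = -8*y^2 - 24*y - 16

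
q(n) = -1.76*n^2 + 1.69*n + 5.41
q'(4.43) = -13.90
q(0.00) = 5.41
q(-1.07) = 1.59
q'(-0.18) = 2.32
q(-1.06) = 1.64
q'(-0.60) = 3.80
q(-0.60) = 3.76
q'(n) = 1.69 - 3.52*n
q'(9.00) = -29.99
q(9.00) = -121.94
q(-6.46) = -78.96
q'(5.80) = -18.73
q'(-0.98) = 5.14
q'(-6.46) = 24.43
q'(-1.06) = 5.42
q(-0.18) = 5.05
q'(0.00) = 1.69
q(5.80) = -43.99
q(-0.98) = 2.06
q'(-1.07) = 5.46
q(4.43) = -21.64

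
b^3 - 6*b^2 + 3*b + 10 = (b - 5)*(b - 2)*(b + 1)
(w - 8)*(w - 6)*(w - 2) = w^3 - 16*w^2 + 76*w - 96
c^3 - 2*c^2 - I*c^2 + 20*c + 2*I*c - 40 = (c - 2)*(c - 5*I)*(c + 4*I)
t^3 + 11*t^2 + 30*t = t*(t + 5)*(t + 6)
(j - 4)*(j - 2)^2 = j^3 - 8*j^2 + 20*j - 16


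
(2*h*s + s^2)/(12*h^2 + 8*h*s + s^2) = s/(6*h + s)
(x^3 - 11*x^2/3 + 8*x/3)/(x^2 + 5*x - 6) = x*(3*x - 8)/(3*(x + 6))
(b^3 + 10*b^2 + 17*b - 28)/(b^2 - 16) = (b^2 + 6*b - 7)/(b - 4)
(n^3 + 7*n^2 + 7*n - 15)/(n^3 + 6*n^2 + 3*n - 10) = (n + 3)/(n + 2)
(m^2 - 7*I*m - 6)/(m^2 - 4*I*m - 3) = (m - 6*I)/(m - 3*I)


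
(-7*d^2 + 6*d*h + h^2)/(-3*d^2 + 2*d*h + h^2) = (7*d + h)/(3*d + h)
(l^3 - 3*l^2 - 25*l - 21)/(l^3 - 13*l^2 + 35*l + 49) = (l + 3)/(l - 7)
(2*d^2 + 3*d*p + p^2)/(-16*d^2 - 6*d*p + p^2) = (d + p)/(-8*d + p)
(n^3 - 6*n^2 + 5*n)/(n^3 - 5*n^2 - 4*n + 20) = n*(n - 1)/(n^2 - 4)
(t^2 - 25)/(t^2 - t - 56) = (25 - t^2)/(-t^2 + t + 56)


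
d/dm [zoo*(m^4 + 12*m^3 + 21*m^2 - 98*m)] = zoo*(m^3 + m^2 + m + 1)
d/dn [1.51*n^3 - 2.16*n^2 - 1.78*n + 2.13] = 4.53*n^2 - 4.32*n - 1.78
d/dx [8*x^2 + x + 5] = 16*x + 1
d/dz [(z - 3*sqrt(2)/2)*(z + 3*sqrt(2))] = 2*z + 3*sqrt(2)/2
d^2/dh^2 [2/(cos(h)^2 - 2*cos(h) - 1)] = (8*sin(h)^4 - 20*sin(h)^2 + 11*cos(h) - 3*cos(3*h) - 8)/(sin(h)^2 + 2*cos(h))^3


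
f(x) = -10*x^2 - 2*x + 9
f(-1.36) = -6.78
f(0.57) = 4.61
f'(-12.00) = 238.00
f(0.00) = 9.00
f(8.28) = -693.14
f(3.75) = -139.12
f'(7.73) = -156.60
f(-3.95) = -139.12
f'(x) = -20*x - 2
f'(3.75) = -77.00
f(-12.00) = -1407.00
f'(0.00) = -2.00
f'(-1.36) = 25.20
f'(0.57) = -13.40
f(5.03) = -254.07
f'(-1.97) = 37.40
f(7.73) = -603.99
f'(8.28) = -167.60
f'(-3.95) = 77.00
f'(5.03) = -102.60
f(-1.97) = -25.87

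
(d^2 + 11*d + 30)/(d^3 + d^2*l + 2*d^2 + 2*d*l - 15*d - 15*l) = (d + 6)/(d^2 + d*l - 3*d - 3*l)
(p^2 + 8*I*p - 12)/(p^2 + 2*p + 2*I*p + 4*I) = (p + 6*I)/(p + 2)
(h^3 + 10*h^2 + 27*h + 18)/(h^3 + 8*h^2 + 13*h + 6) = (h + 3)/(h + 1)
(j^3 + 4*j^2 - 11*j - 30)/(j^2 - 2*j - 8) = (j^2 + 2*j - 15)/(j - 4)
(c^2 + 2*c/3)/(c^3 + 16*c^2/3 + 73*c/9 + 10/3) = 3*c/(3*c^2 + 14*c + 15)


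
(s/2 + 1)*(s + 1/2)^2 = s^3/2 + 3*s^2/2 + 9*s/8 + 1/4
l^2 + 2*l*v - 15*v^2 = (l - 3*v)*(l + 5*v)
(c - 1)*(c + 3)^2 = c^3 + 5*c^2 + 3*c - 9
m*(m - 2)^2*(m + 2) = m^4 - 2*m^3 - 4*m^2 + 8*m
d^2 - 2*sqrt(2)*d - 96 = (d - 8*sqrt(2))*(d + 6*sqrt(2))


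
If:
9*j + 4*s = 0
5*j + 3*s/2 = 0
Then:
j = 0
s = 0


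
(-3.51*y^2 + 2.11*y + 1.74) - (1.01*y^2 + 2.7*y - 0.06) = -4.52*y^2 - 0.59*y + 1.8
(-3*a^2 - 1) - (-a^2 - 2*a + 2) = -2*a^2 + 2*a - 3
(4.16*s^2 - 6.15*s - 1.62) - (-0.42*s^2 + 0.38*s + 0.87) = 4.58*s^2 - 6.53*s - 2.49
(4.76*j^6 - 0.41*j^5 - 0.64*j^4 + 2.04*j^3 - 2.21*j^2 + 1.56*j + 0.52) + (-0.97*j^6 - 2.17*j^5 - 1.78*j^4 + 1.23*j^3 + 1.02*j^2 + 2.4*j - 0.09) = 3.79*j^6 - 2.58*j^5 - 2.42*j^4 + 3.27*j^3 - 1.19*j^2 + 3.96*j + 0.43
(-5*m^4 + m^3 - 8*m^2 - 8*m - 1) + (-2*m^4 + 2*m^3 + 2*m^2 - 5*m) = -7*m^4 + 3*m^3 - 6*m^2 - 13*m - 1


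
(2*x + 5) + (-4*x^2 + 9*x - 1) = -4*x^2 + 11*x + 4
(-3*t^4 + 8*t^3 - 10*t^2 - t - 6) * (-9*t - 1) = 27*t^5 - 69*t^4 + 82*t^3 + 19*t^2 + 55*t + 6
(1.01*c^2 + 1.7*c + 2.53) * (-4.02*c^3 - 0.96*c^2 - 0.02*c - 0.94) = -4.0602*c^5 - 7.8036*c^4 - 11.8228*c^3 - 3.4122*c^2 - 1.6486*c - 2.3782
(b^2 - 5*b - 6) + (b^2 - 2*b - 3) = 2*b^2 - 7*b - 9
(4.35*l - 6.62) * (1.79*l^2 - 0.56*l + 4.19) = 7.7865*l^3 - 14.2858*l^2 + 21.9337*l - 27.7378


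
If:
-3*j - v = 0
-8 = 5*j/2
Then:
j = -16/5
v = 48/5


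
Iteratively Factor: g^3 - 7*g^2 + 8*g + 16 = (g - 4)*(g^2 - 3*g - 4) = (g - 4)*(g + 1)*(g - 4)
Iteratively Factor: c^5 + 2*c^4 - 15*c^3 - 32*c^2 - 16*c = (c + 4)*(c^4 - 2*c^3 - 7*c^2 - 4*c) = c*(c + 4)*(c^3 - 2*c^2 - 7*c - 4) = c*(c - 4)*(c + 4)*(c^2 + 2*c + 1) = c*(c - 4)*(c + 1)*(c + 4)*(c + 1)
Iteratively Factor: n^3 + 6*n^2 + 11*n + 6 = (n + 1)*(n^2 + 5*n + 6) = (n + 1)*(n + 3)*(n + 2)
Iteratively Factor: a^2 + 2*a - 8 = (a - 2)*(a + 4)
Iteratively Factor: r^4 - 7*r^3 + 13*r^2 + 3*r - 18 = (r - 2)*(r^3 - 5*r^2 + 3*r + 9) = (r - 3)*(r - 2)*(r^2 - 2*r - 3) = (r - 3)*(r - 2)*(r + 1)*(r - 3)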